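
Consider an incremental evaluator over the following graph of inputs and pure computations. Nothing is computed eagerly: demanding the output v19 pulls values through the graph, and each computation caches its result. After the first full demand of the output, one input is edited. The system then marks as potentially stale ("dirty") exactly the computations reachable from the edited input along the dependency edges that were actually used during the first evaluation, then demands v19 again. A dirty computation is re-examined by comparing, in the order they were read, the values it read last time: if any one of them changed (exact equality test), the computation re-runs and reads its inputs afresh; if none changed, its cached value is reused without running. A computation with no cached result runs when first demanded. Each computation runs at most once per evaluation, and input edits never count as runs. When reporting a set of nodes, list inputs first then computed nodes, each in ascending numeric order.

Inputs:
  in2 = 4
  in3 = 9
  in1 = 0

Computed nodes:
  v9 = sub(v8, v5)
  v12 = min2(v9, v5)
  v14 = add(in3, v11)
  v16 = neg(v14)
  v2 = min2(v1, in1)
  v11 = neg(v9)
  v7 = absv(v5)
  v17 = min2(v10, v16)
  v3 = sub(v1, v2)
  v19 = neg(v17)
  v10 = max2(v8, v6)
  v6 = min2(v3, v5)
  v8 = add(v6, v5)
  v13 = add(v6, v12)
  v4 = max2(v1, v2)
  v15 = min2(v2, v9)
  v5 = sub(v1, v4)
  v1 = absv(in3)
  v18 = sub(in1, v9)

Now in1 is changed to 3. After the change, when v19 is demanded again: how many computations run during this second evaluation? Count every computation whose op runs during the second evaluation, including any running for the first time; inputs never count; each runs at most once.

Initial pass — values computed on the first demand:
  v1 = absv(9) = 9
  v2 = min2(9, 0) = 0
  v3 = sub(9, 0) = 9
  v4 = max2(9, 0) = 9
  v5 = sub(9, 9) = 0
  v6 = min2(9, 0) = 0
  v8 = add(0, 0) = 0
  v9 = sub(0, 0) = 0
  v10 = max2(0, 0) = 0
  v11 = neg(0) = 0
  v14 = add(9, 0) = 9
  v16 = neg(9) = -9
  v17 = min2(0, -9) = -9
  v19 = neg(-9) = 9

Second demand — change propagation:
  v2: re-runs because in1 0->3; new result 3.
  v3: re-runs because v2 0->3; new result 6.
  v4: re-runs because v2 0->3; new result 9 (unchanged).
  v5: re-examined; everything it read last time is the same (v1 unchanged, v4 unchanged) — cache 0 kept, no run.
  v6: re-runs because v3 9->6; new result 0 (unchanged).
  v8: re-examined; everything it read last time is the same (v6 unchanged, v5 unchanged) — cache 0 kept, no run.
  v9: re-examined; everything it read last time is the same (v8 unchanged, v5 unchanged) — cache 0 kept, no run.
  v10: re-examined; everything it read last time is the same (v8 unchanged, v6 unchanged) — cache 0 kept, no run.
  v11: re-examined; everything it read last time is the same (v9 unchanged) — cache 0 kept, no run.
  v14: re-examined; everything it read last time is the same (in3 unchanged, v11 unchanged) — cache 9 kept, no run.
  v16: re-examined; everything it read last time is the same (v14 unchanged) — cache -9 kept, no run.
  v17: re-examined; everything it read last time is the same (v10 unchanged, v16 unchanged) — cache -9 kept, no run.
  v19: re-examined; everything it read last time is the same (v17 unchanged) — cache 9 kept, no run.

The important point: at v5 every value read last time is unchanged, so the dirty flag clears without a run.

Run set: v2, v3, v4, v6 (4 run).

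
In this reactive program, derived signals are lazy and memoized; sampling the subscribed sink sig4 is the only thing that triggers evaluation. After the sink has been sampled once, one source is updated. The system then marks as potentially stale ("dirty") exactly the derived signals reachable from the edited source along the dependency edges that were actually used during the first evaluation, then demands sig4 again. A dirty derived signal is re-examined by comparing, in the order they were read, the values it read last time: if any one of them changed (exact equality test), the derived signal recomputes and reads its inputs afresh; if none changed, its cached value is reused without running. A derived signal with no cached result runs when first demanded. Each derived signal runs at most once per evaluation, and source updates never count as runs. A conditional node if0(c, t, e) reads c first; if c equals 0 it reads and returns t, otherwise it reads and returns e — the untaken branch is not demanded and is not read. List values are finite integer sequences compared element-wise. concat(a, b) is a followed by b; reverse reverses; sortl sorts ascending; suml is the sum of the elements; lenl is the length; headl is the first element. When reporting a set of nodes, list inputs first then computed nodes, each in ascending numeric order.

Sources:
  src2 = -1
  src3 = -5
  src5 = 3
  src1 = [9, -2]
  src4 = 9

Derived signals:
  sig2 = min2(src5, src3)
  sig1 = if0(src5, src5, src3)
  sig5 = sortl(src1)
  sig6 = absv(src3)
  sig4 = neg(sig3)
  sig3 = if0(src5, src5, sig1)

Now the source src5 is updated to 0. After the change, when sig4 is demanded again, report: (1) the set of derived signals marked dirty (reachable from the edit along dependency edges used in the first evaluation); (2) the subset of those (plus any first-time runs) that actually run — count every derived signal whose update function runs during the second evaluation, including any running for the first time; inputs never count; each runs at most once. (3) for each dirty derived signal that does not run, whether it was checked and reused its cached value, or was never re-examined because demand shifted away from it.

First demand of the output computes:
  sig1 = if0(src5=3 -> else branch src3) = -5
  sig3 = if0(src5=3 -> else branch sig1) = -5
  sig4 = neg(-5) = 5

After the edit, cleaning proceeds:
  sig1: stays stale; no demand reaches it after the flip.
  sig3: a read changed (src5 3->0) — executes, giving 0.
  sig4: a read changed (sig3 -5->0) — executes, giving 0.

Note the branch switch — demand abandons sig1, which is never re-examined.

The edit dirties: sig1, sig3, sig4.
2 derived signals run: sig3, sig4.
Unvisited dirty nodes (no longer demanded): sig1.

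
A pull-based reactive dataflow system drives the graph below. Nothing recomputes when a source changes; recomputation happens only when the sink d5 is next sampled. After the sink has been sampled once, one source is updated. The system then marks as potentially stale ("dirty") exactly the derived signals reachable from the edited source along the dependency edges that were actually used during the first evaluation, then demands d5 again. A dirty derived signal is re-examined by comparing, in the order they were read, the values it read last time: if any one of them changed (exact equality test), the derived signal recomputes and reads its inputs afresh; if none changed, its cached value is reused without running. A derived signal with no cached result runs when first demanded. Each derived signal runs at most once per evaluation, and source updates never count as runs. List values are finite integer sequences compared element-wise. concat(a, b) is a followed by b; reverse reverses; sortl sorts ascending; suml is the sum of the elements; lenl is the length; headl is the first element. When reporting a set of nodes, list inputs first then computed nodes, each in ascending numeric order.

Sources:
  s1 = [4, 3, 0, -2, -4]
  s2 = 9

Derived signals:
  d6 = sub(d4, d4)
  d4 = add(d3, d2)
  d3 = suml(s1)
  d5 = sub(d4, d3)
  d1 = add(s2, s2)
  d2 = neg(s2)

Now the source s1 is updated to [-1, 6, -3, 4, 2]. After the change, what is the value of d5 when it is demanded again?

First evaluation (everything demanded from the output):
  d2 = neg(9) = -9
  d3 = suml([4, 3, 0, -2, -4]) = 1
  d4 = add(1, -9) = -8
  d5 = sub(-8, 1) = -9

Propagation after the edit:
  d3: runs — s1 [4, 3, 0, -2, -4]->[-1, 6, -3, 4, 2]; result 8.
  d4: runs — d3 1->8; result -1.
  d5: runs — d4 -8->-1; d3 1->8; result -9 (same value as before).

New value of d5: -9.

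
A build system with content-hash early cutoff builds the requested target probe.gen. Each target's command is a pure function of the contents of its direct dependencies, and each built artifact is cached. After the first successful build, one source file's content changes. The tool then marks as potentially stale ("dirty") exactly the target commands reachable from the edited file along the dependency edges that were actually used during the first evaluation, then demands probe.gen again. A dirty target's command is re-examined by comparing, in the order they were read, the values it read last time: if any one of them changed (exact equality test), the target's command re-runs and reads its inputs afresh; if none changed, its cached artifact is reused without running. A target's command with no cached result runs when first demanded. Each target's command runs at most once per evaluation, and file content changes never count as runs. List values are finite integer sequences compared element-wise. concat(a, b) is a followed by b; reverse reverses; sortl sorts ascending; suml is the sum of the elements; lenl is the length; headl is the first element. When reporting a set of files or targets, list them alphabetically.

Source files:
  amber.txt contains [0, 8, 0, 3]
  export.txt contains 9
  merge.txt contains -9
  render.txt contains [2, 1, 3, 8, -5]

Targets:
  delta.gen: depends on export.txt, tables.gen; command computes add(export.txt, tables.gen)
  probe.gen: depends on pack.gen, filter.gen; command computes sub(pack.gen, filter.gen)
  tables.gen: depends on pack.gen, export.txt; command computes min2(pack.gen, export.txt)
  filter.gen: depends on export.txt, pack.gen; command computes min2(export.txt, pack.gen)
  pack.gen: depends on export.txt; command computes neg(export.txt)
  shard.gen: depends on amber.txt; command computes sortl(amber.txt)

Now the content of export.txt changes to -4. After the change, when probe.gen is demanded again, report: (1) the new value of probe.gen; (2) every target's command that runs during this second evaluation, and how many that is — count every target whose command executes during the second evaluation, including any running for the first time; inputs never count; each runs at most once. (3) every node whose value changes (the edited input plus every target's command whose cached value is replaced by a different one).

New value of probe.gen: 8.
Target commands that run: filter.gen, pack.gen, probe.gen — 3 in total.
Values that change: export.txt, filter.gen, pack.gen, probe.gen.

First evaluation (everything demanded from the output):
  pack.gen = neg(9) = -9
  filter.gen = min2(9, -9) = -9
  probe.gen = sub(-9, -9) = 0

Propagation after the edit:
  pack.gen: runs — export.txt 9->-4; result 4.
  filter.gen: runs — export.txt 9->-4; pack.gen -9->4; result -4.
  probe.gen: runs — pack.gen -9->4; filter.gen -9->-4; result 8.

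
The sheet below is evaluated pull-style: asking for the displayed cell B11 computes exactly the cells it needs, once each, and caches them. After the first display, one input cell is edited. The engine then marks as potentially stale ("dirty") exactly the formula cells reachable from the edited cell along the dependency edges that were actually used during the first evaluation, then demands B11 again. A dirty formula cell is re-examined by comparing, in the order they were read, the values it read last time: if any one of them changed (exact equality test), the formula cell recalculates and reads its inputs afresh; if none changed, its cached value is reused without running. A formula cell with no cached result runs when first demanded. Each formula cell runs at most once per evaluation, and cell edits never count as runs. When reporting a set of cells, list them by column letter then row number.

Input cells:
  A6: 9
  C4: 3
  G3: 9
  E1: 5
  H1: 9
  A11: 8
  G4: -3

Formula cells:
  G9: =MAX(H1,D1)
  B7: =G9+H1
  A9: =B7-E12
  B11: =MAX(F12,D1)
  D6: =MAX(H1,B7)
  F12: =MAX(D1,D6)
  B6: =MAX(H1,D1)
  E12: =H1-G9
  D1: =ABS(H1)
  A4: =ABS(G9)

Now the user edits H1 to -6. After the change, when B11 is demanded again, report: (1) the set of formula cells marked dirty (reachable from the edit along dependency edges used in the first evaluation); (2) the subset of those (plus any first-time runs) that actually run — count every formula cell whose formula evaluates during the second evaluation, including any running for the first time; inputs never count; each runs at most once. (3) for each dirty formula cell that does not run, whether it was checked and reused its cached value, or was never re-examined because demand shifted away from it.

The edit dirties: B7, B11, D1, D6, F12, G9.
6 formula cells run: B7, B11, D1, D6, F12, G9.
No dirty formula cell escaped a run.

First demand of the output computes:
  D1 = ABS(9) = 9
  G9 = MAX(9, 9) = 9
  B7 = 9 + 9 = 18
  D6 = MAX(9, 18) = 18
  F12 = MAX(9, 18) = 18
  B11 = MAX(18, 9) = 18

After the edit, cleaning proceeds:
  D1: a read changed (H1 9->-6) — executes, giving 6.
  G9: a read changed (H1 9->-6; D1 9->6) — executes, giving 6.
  B7: a read changed (G9 9->6; H1 9->-6) — executes, giving 0.
  D6: a read changed (H1 9->-6; B7 18->0) — executes, giving 0.
  F12: a read changed (D1 9->6; D6 18->0) — executes, giving 6.
  B11: a read changed (F12 18->6; D1 9->6) — executes, giving 6.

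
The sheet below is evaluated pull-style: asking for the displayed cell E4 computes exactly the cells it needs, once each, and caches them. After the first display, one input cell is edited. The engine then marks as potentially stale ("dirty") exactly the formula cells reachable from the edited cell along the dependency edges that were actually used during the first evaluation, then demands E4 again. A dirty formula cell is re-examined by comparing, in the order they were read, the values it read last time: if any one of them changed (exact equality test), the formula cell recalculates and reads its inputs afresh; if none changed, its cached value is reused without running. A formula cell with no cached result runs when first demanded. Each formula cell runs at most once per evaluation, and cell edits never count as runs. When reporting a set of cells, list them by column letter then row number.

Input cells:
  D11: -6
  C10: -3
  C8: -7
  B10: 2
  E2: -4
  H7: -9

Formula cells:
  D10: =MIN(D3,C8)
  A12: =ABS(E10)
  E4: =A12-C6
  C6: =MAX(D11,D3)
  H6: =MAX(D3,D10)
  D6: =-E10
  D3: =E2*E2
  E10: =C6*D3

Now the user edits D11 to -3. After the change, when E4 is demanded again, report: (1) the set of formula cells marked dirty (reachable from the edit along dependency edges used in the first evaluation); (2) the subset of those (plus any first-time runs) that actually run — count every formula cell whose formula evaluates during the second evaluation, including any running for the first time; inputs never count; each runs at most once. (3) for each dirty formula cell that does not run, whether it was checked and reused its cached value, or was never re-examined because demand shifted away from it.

First demand of the output computes:
  D3 = -4 * -4 = 16
  C6 = MAX(-6, 16) = 16
  E10 = 16 * 16 = 256
  A12 = ABS(256) = 256
  E4 = 256 - 16 = 240

After the edit, cleaning proceeds:
  C6: a read changed (D11 -6->-3) — executes, giving 16 — identical to its old value.
  E10: dirty, but its reads are unchanged (C6 unchanged, D3 unchanged); cached 256 stands.
  A12: dirty, but its reads are unchanged (E10 unchanged); cached 256 stands.
  E4: dirty, but its reads are unchanged (A12 unchanged, C6 unchanged); cached 240 stands.

Note the absorption at C6: it re-runs yet its value is the same, leaving the output's value untouched.

The edit dirties: A12, C6, E4, E10.
1 formula cells run: C6.
Cache hits after checking: A12, E4, E10.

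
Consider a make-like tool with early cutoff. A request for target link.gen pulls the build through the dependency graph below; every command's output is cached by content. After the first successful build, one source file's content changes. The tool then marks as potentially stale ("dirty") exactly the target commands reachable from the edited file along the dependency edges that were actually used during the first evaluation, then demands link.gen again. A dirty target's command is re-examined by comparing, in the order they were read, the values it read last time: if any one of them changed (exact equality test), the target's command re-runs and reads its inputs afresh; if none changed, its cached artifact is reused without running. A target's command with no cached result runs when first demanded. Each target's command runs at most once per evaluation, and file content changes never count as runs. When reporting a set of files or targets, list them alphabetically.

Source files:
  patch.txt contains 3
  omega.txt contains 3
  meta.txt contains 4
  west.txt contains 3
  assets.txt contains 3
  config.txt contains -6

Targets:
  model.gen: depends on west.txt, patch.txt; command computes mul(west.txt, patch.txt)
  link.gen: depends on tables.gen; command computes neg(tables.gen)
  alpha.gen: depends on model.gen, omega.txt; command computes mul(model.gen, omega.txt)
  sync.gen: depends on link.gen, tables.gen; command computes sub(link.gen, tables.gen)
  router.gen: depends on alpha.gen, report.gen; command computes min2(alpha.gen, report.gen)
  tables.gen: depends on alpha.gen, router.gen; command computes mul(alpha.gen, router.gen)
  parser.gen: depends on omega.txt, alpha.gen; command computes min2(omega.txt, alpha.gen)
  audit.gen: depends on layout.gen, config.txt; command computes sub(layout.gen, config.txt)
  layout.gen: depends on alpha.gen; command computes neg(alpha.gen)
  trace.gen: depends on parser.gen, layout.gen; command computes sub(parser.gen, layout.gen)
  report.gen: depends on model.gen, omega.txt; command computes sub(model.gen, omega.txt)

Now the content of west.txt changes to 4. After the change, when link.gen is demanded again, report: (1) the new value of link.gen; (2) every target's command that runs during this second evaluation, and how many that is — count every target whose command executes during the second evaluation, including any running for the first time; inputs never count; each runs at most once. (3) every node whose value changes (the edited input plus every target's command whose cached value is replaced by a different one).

Demanding link.gen again yields -324.
6 target commands run: alpha.gen, link.gen, model.gen, report.gen, router.gen, tables.gen.
The nodes whose values change: alpha.gen, link.gen, model.gen, report.gen, router.gen, tables.gen, west.txt.

First demand of the output computes:
  model.gen = mul(3, 3) = 9
  alpha.gen = mul(9, 3) = 27
  report.gen = sub(9, 3) = 6
  router.gen = min2(27, 6) = 6
  tables.gen = mul(27, 6) = 162
  link.gen = neg(162) = -162

After the edit, cleaning proceeds:
  model.gen: a read changed (west.txt 3->4) — executes, giving 12.
  alpha.gen: a read changed (model.gen 9->12) — executes, giving 36.
  report.gen: a read changed (model.gen 9->12) — executes, giving 9.
  router.gen: a read changed (alpha.gen 27->36; report.gen 6->9) — executes, giving 9.
  tables.gen: a read changed (alpha.gen 27->36; router.gen 6->9) — executes, giving 324.
  link.gen: a read changed (tables.gen 162->324) — executes, giving -324.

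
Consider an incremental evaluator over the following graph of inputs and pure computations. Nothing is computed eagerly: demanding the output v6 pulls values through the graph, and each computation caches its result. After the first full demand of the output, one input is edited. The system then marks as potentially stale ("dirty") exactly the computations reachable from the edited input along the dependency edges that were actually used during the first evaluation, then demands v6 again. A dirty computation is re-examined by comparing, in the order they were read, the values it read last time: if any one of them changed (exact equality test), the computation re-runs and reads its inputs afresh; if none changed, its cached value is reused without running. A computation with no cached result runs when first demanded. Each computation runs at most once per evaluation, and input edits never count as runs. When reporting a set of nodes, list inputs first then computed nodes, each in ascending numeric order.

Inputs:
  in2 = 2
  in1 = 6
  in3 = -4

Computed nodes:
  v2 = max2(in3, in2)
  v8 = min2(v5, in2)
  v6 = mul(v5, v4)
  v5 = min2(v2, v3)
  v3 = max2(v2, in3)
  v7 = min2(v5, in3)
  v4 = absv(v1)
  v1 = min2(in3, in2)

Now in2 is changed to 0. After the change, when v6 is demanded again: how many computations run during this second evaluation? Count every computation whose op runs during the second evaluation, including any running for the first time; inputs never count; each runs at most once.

Initial pass — values computed on the first demand:
  v1 = min2(-4, 2) = -4
  v2 = max2(-4, 2) = 2
  v3 = max2(2, -4) = 2
  v4 = absv(-4) = 4
  v5 = min2(2, 2) = 2
  v6 = mul(2, 4) = 8

Second demand — change propagation:
  v1: re-runs because in2 2->0; new result -4 (unchanged).
  v2: re-runs because in2 2->0; new result 0.
  v3: re-runs because v2 2->0; new result 0.
  v4: re-examined; everything it read last time is the same (v1 unchanged) — cache 4 kept, no run.
  v5: re-runs because v2 2->0; v3 2->0; new result 0.
  v6: re-runs because v5 2->0; new result 0.

The important point: at v4 every value read last time is unchanged, so the dirty flag clears without a run.

Run set: v1, v2, v3, v5, v6 (5 run).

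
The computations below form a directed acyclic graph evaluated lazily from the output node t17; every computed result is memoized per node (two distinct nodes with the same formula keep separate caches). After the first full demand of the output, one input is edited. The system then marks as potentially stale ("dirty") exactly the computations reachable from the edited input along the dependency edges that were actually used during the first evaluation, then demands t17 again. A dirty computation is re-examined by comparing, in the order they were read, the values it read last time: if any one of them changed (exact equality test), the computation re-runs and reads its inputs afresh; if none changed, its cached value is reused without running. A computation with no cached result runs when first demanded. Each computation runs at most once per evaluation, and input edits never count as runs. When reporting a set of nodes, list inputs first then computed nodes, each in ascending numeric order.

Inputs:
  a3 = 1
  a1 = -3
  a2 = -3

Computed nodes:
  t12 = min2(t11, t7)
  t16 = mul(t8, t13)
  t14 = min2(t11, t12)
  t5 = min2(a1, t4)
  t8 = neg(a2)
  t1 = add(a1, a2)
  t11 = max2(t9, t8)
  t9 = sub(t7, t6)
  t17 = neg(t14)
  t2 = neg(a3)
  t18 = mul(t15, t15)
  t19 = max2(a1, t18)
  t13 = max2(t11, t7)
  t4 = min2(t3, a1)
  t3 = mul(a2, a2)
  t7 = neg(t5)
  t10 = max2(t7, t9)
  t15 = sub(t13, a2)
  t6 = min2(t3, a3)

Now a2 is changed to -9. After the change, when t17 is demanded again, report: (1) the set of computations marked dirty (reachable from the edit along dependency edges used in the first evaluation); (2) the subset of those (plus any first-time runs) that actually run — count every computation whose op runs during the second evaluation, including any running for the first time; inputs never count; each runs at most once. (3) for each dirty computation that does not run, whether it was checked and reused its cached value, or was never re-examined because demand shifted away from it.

The edit dirties: t3, t4, t5, t6, t7, t8, t9, t11, t12, t14, t17.
7 computations run: t3, t4, t6, t8, t11, t12, t14.
Cache hits after checking: t5, t7, t9, t17.
Note where the cutoff bites: t5 is checked, finds nothing changed, and keeps its cache.

First demand of the output computes:
  t3 = mul(-3, -3) = 9
  t4 = min2(9, -3) = -3
  t5 = min2(-3, -3) = -3
  t6 = min2(9, 1) = 1
  t7 = neg(-3) = 3
  t8 = neg(-3) = 3
  t9 = sub(3, 1) = 2
  t11 = max2(2, 3) = 3
  t12 = min2(3, 3) = 3
  t14 = min2(3, 3) = 3
  t17 = neg(3) = -3

After the edit, cleaning proceeds:
  t3: a read changed (a2 -3->-9; a2 -3->-9) — executes, giving 81.
  t4: a read changed (t3 9->81) — executes, giving -3 — identical to its old value.
  t5: dirty, but its reads are unchanged (a1 unchanged, t4 unchanged); cached -3 stands.
  t6: a read changed (t3 9->81) — executes, giving 1 — identical to its old value.
  t7: dirty, but its reads are unchanged (t5 unchanged); cached 3 stands.
  t8: a read changed (a2 -3->-9) — executes, giving 9.
  t9: dirty, but its reads are unchanged (t7 unchanged, t6 unchanged); cached 2 stands.
  t11: a read changed (t8 3->9) — executes, giving 9.
  t12: a read changed (t11 3->9) — executes, giving 3 — identical to its old value.
  t14: a read changed (t11 3->9) — executes, giving 3 — identical to its old value.
  t17: dirty, but its reads are unchanged (t14 unchanged); cached -3 stands.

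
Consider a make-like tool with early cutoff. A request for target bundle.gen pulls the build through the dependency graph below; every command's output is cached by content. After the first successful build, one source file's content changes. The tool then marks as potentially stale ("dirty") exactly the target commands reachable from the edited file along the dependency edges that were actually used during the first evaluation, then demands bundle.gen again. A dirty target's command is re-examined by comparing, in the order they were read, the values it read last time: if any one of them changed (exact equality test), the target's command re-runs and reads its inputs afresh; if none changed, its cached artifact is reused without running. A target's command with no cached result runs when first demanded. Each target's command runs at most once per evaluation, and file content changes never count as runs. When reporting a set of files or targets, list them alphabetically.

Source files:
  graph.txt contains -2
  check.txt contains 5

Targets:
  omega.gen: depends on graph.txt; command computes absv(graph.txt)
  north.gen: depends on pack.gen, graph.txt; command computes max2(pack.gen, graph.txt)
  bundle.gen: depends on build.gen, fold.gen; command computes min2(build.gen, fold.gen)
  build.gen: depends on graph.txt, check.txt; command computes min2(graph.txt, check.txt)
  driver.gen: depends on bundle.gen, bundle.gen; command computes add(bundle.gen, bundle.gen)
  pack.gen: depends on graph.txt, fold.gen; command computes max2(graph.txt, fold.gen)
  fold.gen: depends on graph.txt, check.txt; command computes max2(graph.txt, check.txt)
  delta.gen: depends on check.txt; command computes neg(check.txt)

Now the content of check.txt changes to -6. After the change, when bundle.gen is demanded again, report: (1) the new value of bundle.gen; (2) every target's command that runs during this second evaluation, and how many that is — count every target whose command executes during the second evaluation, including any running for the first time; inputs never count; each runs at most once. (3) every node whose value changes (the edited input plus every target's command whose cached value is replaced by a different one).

First demand of the output computes:
  build.gen = min2(-2, 5) = -2
  fold.gen = max2(-2, 5) = 5
  bundle.gen = min2(-2, 5) = -2

After the edit, cleaning proceeds:
  build.gen: a read changed (check.txt 5->-6) — executes, giving -6.
  fold.gen: a read changed (check.txt 5->-6) — executes, giving -2.
  bundle.gen: a read changed (build.gen -2->-6; fold.gen 5->-2) — executes, giving -6.

Demanding bundle.gen again yields -6.
3 target commands run: build.gen, bundle.gen, fold.gen.
The nodes whose values change: build.gen, bundle.gen, check.txt, fold.gen.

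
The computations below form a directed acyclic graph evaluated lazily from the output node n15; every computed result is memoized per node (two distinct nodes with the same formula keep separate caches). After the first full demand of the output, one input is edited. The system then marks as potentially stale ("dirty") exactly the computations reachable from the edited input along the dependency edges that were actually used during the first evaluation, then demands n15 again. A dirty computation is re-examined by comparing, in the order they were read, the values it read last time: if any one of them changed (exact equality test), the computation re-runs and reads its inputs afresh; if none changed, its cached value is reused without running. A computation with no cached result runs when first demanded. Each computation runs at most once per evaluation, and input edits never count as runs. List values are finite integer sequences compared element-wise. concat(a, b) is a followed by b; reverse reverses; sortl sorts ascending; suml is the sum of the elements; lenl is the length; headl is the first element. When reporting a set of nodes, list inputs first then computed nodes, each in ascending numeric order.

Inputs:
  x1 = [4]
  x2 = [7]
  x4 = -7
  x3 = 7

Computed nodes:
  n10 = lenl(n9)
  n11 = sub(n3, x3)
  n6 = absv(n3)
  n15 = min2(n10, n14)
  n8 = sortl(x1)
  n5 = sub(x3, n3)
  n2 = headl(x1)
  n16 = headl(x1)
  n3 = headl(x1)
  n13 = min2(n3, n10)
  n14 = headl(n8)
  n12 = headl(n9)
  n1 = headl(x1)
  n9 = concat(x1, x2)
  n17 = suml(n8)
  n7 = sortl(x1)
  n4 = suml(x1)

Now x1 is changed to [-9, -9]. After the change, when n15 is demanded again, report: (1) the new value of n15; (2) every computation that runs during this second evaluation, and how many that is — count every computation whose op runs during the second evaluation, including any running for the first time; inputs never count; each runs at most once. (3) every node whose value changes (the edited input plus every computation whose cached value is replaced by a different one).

Demanding n15 again yields -9.
5 computations run: n8, n9, n10, n14, n15.
The nodes whose values change: x1, n8, n9, n10, n14, n15.

First demand of the output computes:
  n8 = sortl([4]) = [4]
  n9 = concat([4], [7]) = [4, 7]
  n10 = lenl([4, 7]) = 2
  n14 = headl([4]) = 4
  n15 = min2(2, 4) = 2

After the edit, cleaning proceeds:
  n8: a read changed (x1 [4]->[-9, -9]) — executes, giving [-9, -9].
  n9: a read changed (x1 [4]->[-9, -9]) — executes, giving [-9, -9, 7].
  n10: a read changed (n9 [4, 7]->[-9, -9, 7]) — executes, giving 3.
  n14: a read changed (n8 [4]->[-9, -9]) — executes, giving -9.
  n15: a read changed (n10 2->3; n14 4->-9) — executes, giving -9.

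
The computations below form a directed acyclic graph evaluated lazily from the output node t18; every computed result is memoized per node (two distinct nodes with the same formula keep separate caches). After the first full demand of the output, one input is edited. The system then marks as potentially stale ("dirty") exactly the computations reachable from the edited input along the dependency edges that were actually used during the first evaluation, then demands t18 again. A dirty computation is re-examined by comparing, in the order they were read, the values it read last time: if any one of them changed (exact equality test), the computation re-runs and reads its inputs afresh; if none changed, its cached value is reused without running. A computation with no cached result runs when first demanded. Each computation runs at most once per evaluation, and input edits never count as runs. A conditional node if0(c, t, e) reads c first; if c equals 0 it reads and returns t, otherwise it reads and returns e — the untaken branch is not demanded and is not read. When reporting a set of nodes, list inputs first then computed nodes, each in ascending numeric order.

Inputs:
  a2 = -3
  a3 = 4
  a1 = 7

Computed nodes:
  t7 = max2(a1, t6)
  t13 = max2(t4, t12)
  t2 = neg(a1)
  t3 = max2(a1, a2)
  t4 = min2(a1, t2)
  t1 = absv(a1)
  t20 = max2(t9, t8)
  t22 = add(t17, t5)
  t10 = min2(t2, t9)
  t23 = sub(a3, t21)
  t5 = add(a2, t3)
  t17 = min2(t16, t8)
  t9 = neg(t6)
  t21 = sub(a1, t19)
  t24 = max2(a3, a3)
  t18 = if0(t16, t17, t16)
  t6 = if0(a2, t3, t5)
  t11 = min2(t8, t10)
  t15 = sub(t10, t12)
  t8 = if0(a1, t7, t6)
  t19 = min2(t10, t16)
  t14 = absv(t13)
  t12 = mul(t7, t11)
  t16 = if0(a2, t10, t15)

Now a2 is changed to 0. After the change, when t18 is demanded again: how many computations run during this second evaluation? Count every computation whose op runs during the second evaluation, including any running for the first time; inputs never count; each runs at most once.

First demand of the output computes:
  t2 = neg(7) = -7
  t3 = max2(7, -3) = 7
  t5 = add(-3, 7) = 4
  t6 = if0(a2=-3 -> else branch t5) = 4
  t7 = max2(7, 4) = 7
  t8 = if0(a1=7 -> else branch t6) = 4
  t9 = neg(4) = -4
  t10 = min2(-7, -4) = -7
  t11 = min2(4, -7) = -7
  t12 = mul(7, -7) = -49
  t15 = sub(-7, -49) = 42
  t16 = if0(a2=-3 -> else branch t15) = 42
  t18 = if0(t16=42 -> else branch t16) = 42

After the edit, cleaning proceeds:
  t3: a read changed (a2 -3->0) — executes, giving 7 — identical to its old value.
  t5: stays stale; no demand reaches it after the flip.
  t6: a read changed (a2 -3->0) — executes, giving 7.
  t7: stays stale; no demand reaches it after the flip.
  t8: stays stale; no demand reaches it after the flip.
  t9: a read changed (t6 4->7) — executes, giving -7.
  t10: a read changed (t9 -4->-7) — executes, giving -7 — identical to its old value.
  t11: stays stale; no demand reaches it after the flip.
  t12: stays stale; no demand reaches it after the flip.
  t15: stays stale; no demand reaches it after the flip.
  t16: a read changed (a2 -3->0) — executes, giving -7.
  t18: a read changed (t16 42->-7; t16 42->-7) — executes, giving -7.

Note the branch switch — demand abandons t5, t7, t8, t11, t12, t15, which are never re-examined.

6 computations run: t3, t6, t9, t10, t16, t18.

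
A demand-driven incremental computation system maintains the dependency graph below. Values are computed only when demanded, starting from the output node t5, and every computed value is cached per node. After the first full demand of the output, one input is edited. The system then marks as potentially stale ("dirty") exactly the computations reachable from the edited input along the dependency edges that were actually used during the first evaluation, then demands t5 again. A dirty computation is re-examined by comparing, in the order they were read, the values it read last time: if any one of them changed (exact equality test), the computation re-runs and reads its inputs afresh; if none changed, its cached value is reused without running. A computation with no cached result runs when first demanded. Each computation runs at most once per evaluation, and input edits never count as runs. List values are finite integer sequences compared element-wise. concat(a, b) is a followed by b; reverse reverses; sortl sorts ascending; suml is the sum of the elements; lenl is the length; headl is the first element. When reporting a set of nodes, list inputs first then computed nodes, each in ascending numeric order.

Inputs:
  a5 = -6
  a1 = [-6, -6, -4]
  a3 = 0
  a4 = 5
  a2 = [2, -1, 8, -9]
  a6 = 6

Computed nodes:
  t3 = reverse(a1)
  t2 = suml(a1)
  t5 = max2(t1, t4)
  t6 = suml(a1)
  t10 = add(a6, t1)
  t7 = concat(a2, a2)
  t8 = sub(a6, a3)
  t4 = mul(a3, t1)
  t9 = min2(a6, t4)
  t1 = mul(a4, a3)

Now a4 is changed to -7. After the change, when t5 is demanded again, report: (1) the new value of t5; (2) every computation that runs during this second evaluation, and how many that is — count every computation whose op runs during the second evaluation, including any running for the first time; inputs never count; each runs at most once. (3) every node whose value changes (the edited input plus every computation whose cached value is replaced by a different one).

New value of t5: 0.
Computations that run: t1 — 1 in total.
Values that change: a4.
Key observation: the change is absorbed at t1 — it re-runs but produces the same value, and the output's value is unchanged.

First evaluation (everything demanded from the output):
  t1 = mul(5, 0) = 0
  t4 = mul(0, 0) = 0
  t5 = max2(0, 0) = 0

Propagation after the edit:
  t1: runs — a4 5->-7; result 0 (same value as before).
  t4: checked — values it read are unchanged (a3 unchanged, t1 unchanged); reused cached 0 without running.
  t5: checked — values it read are unchanged (t1 unchanged, t4 unchanged); reused cached 0 without running.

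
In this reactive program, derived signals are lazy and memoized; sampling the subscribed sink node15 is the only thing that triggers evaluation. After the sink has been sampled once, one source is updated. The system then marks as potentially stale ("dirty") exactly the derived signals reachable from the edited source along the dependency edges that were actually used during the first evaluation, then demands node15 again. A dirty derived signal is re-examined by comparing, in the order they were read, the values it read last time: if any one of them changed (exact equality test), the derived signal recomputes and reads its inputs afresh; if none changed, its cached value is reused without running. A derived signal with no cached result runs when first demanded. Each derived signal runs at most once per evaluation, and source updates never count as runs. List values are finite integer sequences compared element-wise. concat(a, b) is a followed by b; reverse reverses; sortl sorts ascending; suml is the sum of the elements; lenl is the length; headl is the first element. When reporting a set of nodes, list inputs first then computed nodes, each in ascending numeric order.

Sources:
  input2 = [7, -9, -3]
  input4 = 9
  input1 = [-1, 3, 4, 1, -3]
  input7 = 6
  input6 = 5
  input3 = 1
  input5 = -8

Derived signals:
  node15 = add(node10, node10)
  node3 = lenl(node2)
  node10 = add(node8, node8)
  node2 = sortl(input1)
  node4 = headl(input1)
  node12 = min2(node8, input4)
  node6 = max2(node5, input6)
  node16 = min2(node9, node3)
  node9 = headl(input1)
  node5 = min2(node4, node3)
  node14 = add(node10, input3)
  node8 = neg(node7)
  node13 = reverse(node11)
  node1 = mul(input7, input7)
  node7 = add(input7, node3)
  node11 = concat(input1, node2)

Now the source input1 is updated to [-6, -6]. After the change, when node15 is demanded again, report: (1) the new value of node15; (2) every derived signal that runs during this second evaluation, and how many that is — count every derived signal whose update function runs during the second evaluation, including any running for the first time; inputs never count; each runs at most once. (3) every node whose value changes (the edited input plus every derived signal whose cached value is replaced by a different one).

First demand of the output computes:
  node2 = sortl([-1, 3, 4, 1, -3]) = [-3, -1, 1, 3, 4]
  node3 = lenl([-3, -1, 1, 3, 4]) = 5
  node7 = add(6, 5) = 11
  node8 = neg(11) = -11
  node10 = add(-11, -11) = -22
  node15 = add(-22, -22) = -44

After the edit, cleaning proceeds:
  node2: a read changed (input1 [-1, 3, 4, 1, -3]->[-6, -6]) — executes, giving [-6, -6].
  node3: a read changed (node2 [-3, -1, 1, 3, 4]->[-6, -6]) — executes, giving 2.
  node7: a read changed (node3 5->2) — executes, giving 8.
  node8: a read changed (node7 11->8) — executes, giving -8.
  node10: a read changed (node8 -11->-8; node8 -11->-8) — executes, giving -16.
  node15: a read changed (node10 -22->-16; node10 -22->-16) — executes, giving -32.

Demanding node15 again yields -32.
6 derived signals run: node2, node3, node7, node8, node10, node15.
The nodes whose values change: input1, node2, node3, node7, node8, node10, node15.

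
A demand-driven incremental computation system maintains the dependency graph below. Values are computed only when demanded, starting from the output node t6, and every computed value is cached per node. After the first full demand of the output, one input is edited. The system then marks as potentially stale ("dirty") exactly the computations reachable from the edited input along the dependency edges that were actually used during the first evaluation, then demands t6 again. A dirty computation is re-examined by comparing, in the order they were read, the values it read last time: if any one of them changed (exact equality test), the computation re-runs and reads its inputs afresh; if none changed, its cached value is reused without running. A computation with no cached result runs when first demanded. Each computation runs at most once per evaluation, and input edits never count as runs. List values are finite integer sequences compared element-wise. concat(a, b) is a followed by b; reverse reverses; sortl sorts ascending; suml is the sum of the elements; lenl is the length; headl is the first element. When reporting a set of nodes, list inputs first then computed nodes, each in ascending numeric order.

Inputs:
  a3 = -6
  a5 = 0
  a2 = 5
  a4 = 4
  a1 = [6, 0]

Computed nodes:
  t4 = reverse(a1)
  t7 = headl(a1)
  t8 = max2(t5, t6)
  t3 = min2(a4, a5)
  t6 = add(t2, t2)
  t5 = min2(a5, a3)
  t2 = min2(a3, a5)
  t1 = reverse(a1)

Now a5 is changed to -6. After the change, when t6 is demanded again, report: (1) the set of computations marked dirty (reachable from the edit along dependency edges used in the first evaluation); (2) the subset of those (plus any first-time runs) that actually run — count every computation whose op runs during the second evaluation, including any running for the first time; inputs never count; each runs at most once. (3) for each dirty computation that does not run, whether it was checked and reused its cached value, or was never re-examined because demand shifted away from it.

Marked dirty: t2, t6.
Computations that run: t2 — 1 in total.
Checked but reused from cache: t6.
Key observation: the change is absorbed at t2 — it re-runs but produces the same value, and the output's value is unchanged.

First evaluation (everything demanded from the output):
  t2 = min2(-6, 0) = -6
  t6 = add(-6, -6) = -12

Propagation after the edit:
  t2: runs — a5 0->-6; result -6 (same value as before).
  t6: checked — values it read are unchanged (t2 unchanged, t2 unchanged); reused cached -12 without running.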